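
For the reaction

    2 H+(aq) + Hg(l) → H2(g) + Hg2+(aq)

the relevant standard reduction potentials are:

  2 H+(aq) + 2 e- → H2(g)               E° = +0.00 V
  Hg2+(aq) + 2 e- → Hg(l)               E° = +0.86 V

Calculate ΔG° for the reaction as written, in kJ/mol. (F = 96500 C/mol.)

+166 kJ/mol

In the reaction as written H+(aq) is reduced, so the 2H⁺/H₂ couple is the cathode and Hg²⁺/Hg is the anode.
E°cell = +0.00 − (+0.86) = −0.86 V; balancing electrons gives n = 2.
ΔG° = −nFE°cell = −(2)(96500)(−0.86) J/mol = +166 kJ/mol.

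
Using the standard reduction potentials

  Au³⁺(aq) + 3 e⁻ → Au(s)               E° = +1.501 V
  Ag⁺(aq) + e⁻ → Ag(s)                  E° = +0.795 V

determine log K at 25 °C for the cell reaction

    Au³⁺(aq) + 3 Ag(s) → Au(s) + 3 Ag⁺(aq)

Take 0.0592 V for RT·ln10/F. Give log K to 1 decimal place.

The Au³⁺/Au couple is reduced (cathode); E°cell = +1.501 − (+0.795) = +0.706 V with n = 3.
At equilibrium E = 0, so log K = nE°cell / 0.0592 = (3)(+0.706) / 0.0592 = 35.8.

log K = 35.8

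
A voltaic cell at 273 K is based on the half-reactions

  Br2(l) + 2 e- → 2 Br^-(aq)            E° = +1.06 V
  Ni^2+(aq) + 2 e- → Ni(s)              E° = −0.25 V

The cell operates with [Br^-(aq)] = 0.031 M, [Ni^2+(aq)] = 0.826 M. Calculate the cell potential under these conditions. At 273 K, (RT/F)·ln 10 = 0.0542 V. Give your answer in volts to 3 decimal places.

+1.394 V

Br₂/Br⁻ is reduced (cathode, E° = +1.06 V) and Ni²⁺/Ni is oxidized (anode).
The standard potential is +1.06 − (−0.25) = +1.31 V and the balanced reaction transfers n = 2 electrons.
For the overall reaction Br2(l) + Ni(s) → 2 Br^-(aq) + Ni^2+(aq), Q = [Br^-(aq)]^2·[Ni^2+(aq)] = 0.000794, giving log Q = −3.100.
E = E° − (0.0542/n)·log Q = +1.31 − (0.0542/2)(−3.100) = +1.394 V.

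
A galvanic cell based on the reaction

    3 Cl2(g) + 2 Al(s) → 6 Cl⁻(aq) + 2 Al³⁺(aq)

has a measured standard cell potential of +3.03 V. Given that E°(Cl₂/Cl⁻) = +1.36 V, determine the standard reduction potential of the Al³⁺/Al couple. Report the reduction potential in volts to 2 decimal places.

In the reaction as written the Cl₂/Cl⁻ couple is reduced (cathode) and Al³⁺/Al is oxidized (anode), so E°cell = E°(Cl₂/Cl⁻) − E°(Al³⁺/Al).
E°(Al³⁺/Al) = E°(cathode) − E°cell = +1.36 − (+3.03) = −1.67 V.

−1.67 V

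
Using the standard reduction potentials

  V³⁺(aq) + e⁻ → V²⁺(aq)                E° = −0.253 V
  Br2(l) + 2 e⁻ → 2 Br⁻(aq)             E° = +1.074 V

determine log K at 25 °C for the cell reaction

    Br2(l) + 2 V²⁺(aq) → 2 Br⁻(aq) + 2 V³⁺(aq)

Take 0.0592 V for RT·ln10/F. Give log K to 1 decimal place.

log K = 44.8

The Br₂/Br⁻ couple is reduced (cathode); E°cell = +1.074 − (−0.253) = +1.327 V with n = 2.
At equilibrium E = 0, so log K = nE°cell / 0.0592 = (2)(+1.327) / 0.0592 = 44.8.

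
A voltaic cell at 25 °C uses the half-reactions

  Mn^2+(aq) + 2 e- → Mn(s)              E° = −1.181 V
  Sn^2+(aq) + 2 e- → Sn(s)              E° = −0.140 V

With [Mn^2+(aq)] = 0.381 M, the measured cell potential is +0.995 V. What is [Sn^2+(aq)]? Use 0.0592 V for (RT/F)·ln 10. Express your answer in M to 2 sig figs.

The Sn²⁺/Sn couple has the larger reduction potential, so it is the cathode: E°cell = −0.140 − (−1.181) = +1.041 V and n = 2.
Rearranging E = E° − (0.0592/n)·log Q gives log Q = 2(+1.041 − (+0.995))/0.0592 = 1.554.
Balancing electrons gives Sn^2+(aq) + Mn(s) → Sn(s) + Mn^2+(aq); thus Q = [Mn^2+(aq)] / [Sn^2+(aq)].
Substituting the known concentrations and solving, log [Sn^2+(aq)] = −1.973 and [Sn^2+(aq)] = 0.011 M.

0.011 M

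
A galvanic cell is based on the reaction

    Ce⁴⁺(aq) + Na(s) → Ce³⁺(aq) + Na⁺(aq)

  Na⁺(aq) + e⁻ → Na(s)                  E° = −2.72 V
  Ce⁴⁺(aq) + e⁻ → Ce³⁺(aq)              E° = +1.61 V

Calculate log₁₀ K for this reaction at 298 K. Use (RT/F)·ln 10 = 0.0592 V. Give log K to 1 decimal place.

The Ce⁴⁺/Ce³⁺ couple is reduced (cathode); E°cell = +1.61 − (−2.72) = +4.33 V with n = 1.
At equilibrium E = 0, so log K = nE°cell / 0.0592 = (1)(+4.33) / 0.0592 = 73.1.

log K = 73.1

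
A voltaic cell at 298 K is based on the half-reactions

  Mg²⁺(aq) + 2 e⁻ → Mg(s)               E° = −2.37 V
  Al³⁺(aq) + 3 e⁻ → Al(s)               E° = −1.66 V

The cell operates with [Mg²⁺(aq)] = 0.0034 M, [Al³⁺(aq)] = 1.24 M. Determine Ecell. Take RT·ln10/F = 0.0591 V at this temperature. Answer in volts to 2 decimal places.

+0.78 V

Al³⁺/Al is reduced (cathode, E° = −1.66 V) and Mg²⁺/Mg is oxidized (anode).
The standard potential is −1.66 − (−2.37) = +0.71 V and the balanced reaction transfers n = 6 electrons.
For the overall reaction 2 Al³⁺(aq) + 3 Mg(s) → 2 Al(s) + 3 Mg²⁺(aq), Q = [Mg²⁺(aq)]^3 / [Al³⁺(aq)]^2 = 2.56×10^−8, giving log Q = −7.592.
By the Nernst equation, E = +0.71 − (0.0591/6)·(−7.592) = +0.78 V.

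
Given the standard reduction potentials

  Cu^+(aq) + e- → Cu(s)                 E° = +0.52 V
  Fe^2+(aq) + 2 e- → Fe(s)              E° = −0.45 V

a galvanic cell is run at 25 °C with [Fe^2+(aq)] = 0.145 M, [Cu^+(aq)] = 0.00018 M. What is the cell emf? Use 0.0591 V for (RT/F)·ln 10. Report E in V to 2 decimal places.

Since E°(Cu⁺/Cu) > E°(Fe²⁺/Fe), Cu⁺/Cu serves as the cathode.
E°cell = E°cat − E°an = +0.52 − (−0.45) = +0.97 V; n = 2.
Balancing gives 2 Cu^+(aq) + Fe(s) → 2 Cu(s) + Fe^2+(aq); hence Q = [Fe^2+(aq)] / [Cu^+(aq)]^2 = 4.48×10^6 (log Q = 6.651).
E = E° − (0.0591/n)·log Q = +0.97 − (0.0591/2)(6.651) = +0.77 V.

+0.77 V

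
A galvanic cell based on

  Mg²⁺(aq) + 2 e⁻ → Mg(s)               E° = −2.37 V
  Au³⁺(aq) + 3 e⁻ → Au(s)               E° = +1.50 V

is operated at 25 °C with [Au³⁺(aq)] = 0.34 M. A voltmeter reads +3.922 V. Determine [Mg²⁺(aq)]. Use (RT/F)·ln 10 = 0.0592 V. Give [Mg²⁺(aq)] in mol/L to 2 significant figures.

0.0085 M

With Au³⁺/Au at the cathode and Mg²⁺/Mg at the anode, E°cell = +1.50 − (−2.37) = +3.87 V (n = 6).
Rearranging E = E° − (0.0592/n)·log Q gives log Q = 6(+3.87 − (+3.922))/0.0592 = −5.270.
For 2 Au³⁺(aq) + 3 Mg(s) → 2 Au(s) + 3 Mg²⁺(aq), the reaction quotient is Q = [Mg²⁺(aq)]^3 / [Au³⁺(aq)]^2.
Solving for the unknown gives log [Mg²⁺(aq)] = −2.069, so [Mg²⁺(aq)] ≈ 0.0085 M.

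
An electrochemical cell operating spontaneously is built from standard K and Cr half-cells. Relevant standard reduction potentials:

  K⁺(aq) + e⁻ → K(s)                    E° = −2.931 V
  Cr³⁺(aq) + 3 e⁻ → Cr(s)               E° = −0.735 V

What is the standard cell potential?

+2.196 V

Of the two couples in this cell, the one with the more positive reduction potential is reduced at the cathode: here that is Cr³⁺/Cr (−0.735 V); K⁺/K (−2.931 V) is the anode.
E°cell = E°(cathode) − E°(anode) = −0.735 − (−2.931) = +2.196 V.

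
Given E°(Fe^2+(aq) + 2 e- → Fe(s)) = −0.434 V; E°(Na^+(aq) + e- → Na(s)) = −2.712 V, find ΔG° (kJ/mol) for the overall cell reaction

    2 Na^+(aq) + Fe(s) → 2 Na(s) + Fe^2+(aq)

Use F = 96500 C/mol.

In the reaction as written Na^+(aq) is reduced, so the Na⁺/Na couple is the cathode and Fe²⁺/Fe is the anode.
E°cell = −2.712 − (−0.434) = −2.278 V; balancing electrons gives n = 2.
ΔG° = −nFE°cell = −(2)(96500)(−2.278) J/mol = +440 kJ/mol.

+440 kJ/mol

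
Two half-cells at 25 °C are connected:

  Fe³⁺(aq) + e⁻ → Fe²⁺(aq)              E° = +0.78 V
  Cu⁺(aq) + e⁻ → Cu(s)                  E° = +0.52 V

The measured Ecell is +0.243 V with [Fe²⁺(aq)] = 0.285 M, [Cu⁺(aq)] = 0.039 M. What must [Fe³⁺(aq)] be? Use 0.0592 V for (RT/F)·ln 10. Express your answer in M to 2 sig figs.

0.0057 M

With Fe³⁺/Fe²⁺ at the cathode and Cu⁺/Cu at the anode, E°cell = +0.78 − (+0.52) = +0.26 V (n = 1).
Rearranging E = E° − (0.0592/n)·log Q gives log Q = 1(+0.26 − (+0.243))/0.0592 = 0.287.
For Fe³⁺(aq) + Cu(s) → Fe²⁺(aq) + Cu⁺(aq), the reaction quotient is Q = ([Fe²⁺(aq)]·[Cu⁺(aq)]) / [Fe³⁺(aq)].
Solving for the unknown gives log [Fe³⁺(aq)] = −2.241, so [Fe³⁺(aq)] ≈ 0.0057 M.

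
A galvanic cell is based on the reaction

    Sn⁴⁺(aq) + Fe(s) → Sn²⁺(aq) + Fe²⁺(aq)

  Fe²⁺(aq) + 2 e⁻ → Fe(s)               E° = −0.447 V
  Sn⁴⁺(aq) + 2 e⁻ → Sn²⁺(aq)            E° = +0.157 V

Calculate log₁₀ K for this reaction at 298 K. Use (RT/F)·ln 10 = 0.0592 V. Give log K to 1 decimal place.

The Sn⁴⁺/Sn²⁺ couple is reduced (cathode); E°cell = +0.157 − (−0.447) = +0.604 V with n = 2.
At equilibrium E = 0, so log K = nE°cell / 0.0592 = (2)(+0.604) / 0.0592 = 20.4.

log K = 20.4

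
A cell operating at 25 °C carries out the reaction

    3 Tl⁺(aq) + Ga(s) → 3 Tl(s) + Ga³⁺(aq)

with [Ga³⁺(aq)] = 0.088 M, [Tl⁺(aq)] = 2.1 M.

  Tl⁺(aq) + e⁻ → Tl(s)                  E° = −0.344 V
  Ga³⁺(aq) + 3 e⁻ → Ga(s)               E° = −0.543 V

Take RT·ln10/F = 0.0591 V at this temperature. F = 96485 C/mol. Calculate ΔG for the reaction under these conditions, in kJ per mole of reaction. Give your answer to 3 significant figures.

With Tl⁺/Tl reduced at the cathode, E°cell = −0.344 − (−0.543) = +0.199 V and n = 3.
Q = [Ga³⁺(aq)] / [Tl⁺(aq)]^3 = 0.0095, so log Q = −2.022 and E = +0.199 − (0.0591/3)(−2.022) = +0.2388 V.
Finally ΔG = −nFE = −(3)(96485 C/mol)(+0.2388 V) = −69.1 kJ/mol.

−69.1 kJ/mol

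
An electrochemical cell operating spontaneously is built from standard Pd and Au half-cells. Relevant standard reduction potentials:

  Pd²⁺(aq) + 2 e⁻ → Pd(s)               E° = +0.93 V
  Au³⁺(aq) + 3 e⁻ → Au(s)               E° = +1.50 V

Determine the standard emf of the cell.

Of the two couples in this cell, the one with the more positive reduction potential is reduced at the cathode: here that is Au³⁺/Au (+1.50 V); Pd²⁺/Pd (+0.93 V) is the anode.
E°cell = E°(cathode) − E°(anode) = +1.50 − (+0.93) = +0.57 V.

+0.57 V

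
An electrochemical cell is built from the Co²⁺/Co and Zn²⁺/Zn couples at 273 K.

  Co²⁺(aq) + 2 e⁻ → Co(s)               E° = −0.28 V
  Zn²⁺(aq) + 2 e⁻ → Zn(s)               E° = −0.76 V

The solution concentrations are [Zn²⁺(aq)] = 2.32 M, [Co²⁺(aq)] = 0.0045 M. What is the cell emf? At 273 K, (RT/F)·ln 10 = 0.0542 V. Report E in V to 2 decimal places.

+0.41 V

Co²⁺/Co is reduced (cathode, E° = −0.28 V) and Zn²⁺/Zn is oxidized (anode).
The standard potential is −0.28 − (−0.76) = +0.48 V and the balanced reaction transfers n = 2 electrons.
Balancing gives Co²⁺(aq) + Zn(s) → Co(s) + Zn²⁺(aq); hence Q = [Zn²⁺(aq)] / [Co²⁺(aq)] = 516 (log Q = 2.712).
Applying E = E° − (RT ln10/nF)·log Q gives +0.48 − (0.0542/2)(2.712) = +0.41 V.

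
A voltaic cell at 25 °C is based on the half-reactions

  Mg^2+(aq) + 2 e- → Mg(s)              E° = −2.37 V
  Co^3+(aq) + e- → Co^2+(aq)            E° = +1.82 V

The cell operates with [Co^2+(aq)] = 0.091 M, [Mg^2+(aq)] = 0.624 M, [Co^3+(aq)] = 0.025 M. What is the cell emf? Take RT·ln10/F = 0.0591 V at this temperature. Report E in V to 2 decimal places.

Since E°(Co³⁺/Co²⁺) > E°(Mg²⁺/Mg), Co³⁺/Co²⁺ serves as the cathode.
E°cell = +1.82 − (−2.37) = +4.19 V, with n = 2 electrons transferred.
Balancing gives 2 Co^3+(aq) + Mg(s) → 2 Co^2+(aq) + Mg^2+(aq); hence Q = ([Co^2+(aq)]^2·[Mg^2+(aq)]) / [Co^3+(aq)]^2 = 8.27 (log Q = 0.917).
E = E° − (0.0591/n)·log Q = +4.19 − (0.0591/2)(0.917) = +4.16 V.

+4.16 V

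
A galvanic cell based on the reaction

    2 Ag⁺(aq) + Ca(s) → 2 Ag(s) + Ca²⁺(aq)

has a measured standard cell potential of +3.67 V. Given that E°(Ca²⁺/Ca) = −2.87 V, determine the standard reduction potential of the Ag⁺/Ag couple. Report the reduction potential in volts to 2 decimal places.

+0.80 V

In the reaction as written the Ag⁺/Ag couple is reduced (cathode) and Ca²⁺/Ca is oxidized (anode), so E°cell = E°(Ag⁺/Ag) − E°(Ca²⁺/Ca).
E°(Ag⁺/Ag) = E°cell + E°(anode) = +3.67 + (−2.87) = +0.80 V.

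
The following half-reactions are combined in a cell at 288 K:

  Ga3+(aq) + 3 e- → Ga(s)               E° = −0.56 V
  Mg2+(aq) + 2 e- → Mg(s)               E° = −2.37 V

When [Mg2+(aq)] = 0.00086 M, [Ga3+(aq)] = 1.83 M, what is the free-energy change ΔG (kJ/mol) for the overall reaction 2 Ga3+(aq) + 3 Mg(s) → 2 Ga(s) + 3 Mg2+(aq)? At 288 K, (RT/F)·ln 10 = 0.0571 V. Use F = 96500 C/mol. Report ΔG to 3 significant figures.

With Ga³⁺/Ga reduced at the cathode, E°cell = −0.56 − (−2.37) = +1.81 V and n = 6.
Here Q = [Mg2+(aq)]^3 / [Ga3+(aq)]^2 = 1.9×10^−10 (log Q = −9.721), giving E = +1.81 − (0.0571/6)·(−9.721) = +1.9025 V.
ΔG = −nFE = −(6)(96500)(+1.9025) J/mol = −1100 kJ/mol.

−1100 kJ/mol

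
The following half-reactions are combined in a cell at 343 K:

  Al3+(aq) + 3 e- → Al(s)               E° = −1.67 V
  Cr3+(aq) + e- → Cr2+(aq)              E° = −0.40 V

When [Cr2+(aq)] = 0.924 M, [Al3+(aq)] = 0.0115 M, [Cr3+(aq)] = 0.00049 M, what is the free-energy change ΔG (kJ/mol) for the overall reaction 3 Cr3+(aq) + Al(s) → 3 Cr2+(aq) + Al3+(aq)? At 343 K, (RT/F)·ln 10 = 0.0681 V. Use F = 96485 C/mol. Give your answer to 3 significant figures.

The standard cell potential is −0.40 − (−1.67) = +1.27 V, with n = 3 electrons in the balanced equation.
The reaction quotient is ([Cr2+(aq)]^3·[Al3+(aq)]) / [Cr3+(aq)]^3 = 7.71×10^7; by Nernst, E = +1.27 − (0.0681/3)(7.887) = +1.0910 V.
Then ΔG = −nFE = −3 × 96485 × +1.0910 J/mol = −316 kJ/mol.

−316 kJ/mol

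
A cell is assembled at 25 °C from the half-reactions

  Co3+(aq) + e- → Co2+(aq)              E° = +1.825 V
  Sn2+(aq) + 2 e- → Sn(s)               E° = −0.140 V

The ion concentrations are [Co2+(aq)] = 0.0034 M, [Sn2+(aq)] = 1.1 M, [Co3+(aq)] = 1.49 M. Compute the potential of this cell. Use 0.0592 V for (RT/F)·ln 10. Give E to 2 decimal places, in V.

+2.12 V

Co³⁺/Co²⁺ is reduced (cathode, E° = +1.825 V) and Sn²⁺/Sn is oxidized (anode).
E°cell = +1.825 − (−0.140) = +1.965 V, with n = 2 electrons transferred.
Balancing gives 2 Co3+(aq) + Sn(s) → 2 Co2+(aq) + Sn2+(aq); hence Q = ([Co2+(aq)]^2·[Sn2+(aq)]) / [Co3+(aq)]^2 = 5.73×10^−6 (log Q = −5.242).
Applying E = E° − (RT ln10/nF)·log Q gives +1.965 − (0.0592/2)(−5.242) = +2.12 V.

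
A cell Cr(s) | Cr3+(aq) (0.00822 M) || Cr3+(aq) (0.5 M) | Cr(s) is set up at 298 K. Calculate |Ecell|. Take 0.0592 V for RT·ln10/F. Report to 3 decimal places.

0.035 V

For a concentration cell E°cell = 0, since both electrodes use the same couple.
The compartment with the higher Cr3+(aq) concentration (0.5 M) acts as the cathode; ions are reduced there and produced at the dilute (0.00822 M) anode.
With n = 3, Ecell = −(0.0592/3)·log([dilute]/[conc]) = −(0.0592/3)·log(0.00822/0.5) = +0.035 V.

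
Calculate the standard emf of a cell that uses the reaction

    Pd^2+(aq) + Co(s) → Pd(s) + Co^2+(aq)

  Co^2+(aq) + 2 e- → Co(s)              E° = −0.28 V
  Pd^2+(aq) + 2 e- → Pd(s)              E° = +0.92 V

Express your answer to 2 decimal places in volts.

+1.20 V

In the reaction as written, Pd^2+(aq) is reduced (cathode) and Co^2+(aq) is produced by oxidation at the anode.
E°cell = E°(cathode) − E°(anode) = +0.92 − (−0.28) = +1.20 V.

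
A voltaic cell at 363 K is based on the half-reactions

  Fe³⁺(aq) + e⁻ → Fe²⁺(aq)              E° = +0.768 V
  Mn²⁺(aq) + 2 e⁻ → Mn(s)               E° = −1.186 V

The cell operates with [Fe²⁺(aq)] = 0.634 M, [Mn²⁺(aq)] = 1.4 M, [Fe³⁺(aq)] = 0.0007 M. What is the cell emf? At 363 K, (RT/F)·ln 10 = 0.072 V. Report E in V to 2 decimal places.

+1.74 V

Fe³⁺/Fe²⁺ is reduced (cathode, E° = +0.768 V) and Mn²⁺/Mn is oxidized (anode).
E°cell = E°cat − E°an = +0.768 − (−1.186) = +1.954 V; n = 2.
Balancing gives 2 Fe³⁺(aq) + Mn(s) → 2 Fe²⁺(aq) + Mn²⁺(aq); hence Q = ([Fe²⁺(aq)]^2·[Mn²⁺(aq)]) / [Fe³⁺(aq)]^2 = 1.15×10^6 (log Q = 6.060).
Applying E = E° − (RT ln10/nF)·log Q gives +1.954 − (0.072/2)(6.060) = +1.74 V.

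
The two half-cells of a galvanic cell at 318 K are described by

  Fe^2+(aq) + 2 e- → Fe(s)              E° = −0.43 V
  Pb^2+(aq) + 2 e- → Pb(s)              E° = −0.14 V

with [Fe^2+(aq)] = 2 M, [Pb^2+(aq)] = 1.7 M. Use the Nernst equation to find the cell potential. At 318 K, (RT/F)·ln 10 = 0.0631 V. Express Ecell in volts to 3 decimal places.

+0.288 V

Pb²⁺/Pb is reduced (cathode, E° = −0.14 V) and Fe²⁺/Fe is oxidized (anode).
E°cell = −0.14 − (−0.43) = +0.29 V, with n = 2 electrons transferred.
Balancing gives Pb^2+(aq) + Fe(s) → Pb(s) + Fe^2+(aq); hence Q = [Fe^2+(aq)] / [Pb^2+(aq)] = 1.18 (log Q = 0.071).
By the Nernst equation, E = +0.29 − (0.0631/2)·(0.071) = +0.288 V.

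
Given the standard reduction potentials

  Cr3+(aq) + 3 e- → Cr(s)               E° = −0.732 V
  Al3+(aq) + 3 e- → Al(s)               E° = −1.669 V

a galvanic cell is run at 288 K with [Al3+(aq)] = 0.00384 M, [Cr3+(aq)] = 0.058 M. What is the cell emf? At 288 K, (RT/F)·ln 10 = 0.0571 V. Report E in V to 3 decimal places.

+0.959 V

Since E°(Cr³⁺/Cr) > E°(Al³⁺/Al), Cr³⁺/Cr serves as the cathode.
E°cell = −0.732 − (−1.669) = +0.937 V, with n = 3 electrons transferred.
Balancing gives Cr3+(aq) + Al(s) → Cr(s) + Al3+(aq); hence Q = [Al3+(aq)] / [Cr3+(aq)] = 0.0662 (log Q = −1.179).
By the Nernst equation, E = +0.937 − (0.0571/3)·(−1.179) = +0.959 V.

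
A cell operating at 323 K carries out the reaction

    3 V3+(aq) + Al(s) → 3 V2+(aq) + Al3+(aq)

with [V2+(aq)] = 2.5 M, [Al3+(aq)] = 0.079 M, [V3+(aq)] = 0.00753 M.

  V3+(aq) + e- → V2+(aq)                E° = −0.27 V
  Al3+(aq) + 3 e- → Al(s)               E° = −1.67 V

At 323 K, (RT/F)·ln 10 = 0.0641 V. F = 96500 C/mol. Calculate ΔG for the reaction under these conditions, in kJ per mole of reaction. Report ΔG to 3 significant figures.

−365 kJ/mol

With V³⁺/V²⁺ reduced at the cathode, E°cell = −0.27 − (−1.67) = +1.40 V and n = 3.
Here Q = ([V2+(aq)]^3·[Al3+(aq)]) / [V3+(aq)]^3 = 2.89×10^6 (log Q = 6.461), giving E = +1.40 − (0.0641/3)·(6.461) = +1.2619 V.
ΔG = −nFE = −(3)(96500)(+1.2619) J/mol = −365 kJ/mol.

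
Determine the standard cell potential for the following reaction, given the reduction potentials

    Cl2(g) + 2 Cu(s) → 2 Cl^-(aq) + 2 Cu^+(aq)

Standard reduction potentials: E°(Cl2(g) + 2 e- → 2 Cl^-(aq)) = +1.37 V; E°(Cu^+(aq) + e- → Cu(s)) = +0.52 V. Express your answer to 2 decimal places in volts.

+0.85 V

Cl2(g) gains electrons, so the Cl₂/Cl⁻ couple is the cathode; the Cu⁺/Cu couple is the anode.
E°cell = E°(cathode) − E°(anode) = +1.37 − (+0.52) = +0.85 V.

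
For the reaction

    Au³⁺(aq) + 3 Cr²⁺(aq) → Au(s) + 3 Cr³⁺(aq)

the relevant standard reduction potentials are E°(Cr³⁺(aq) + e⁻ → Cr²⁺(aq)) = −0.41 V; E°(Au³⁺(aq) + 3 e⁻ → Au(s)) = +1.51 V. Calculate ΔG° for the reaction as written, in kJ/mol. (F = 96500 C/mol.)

−556 kJ/mol

In the reaction as written Au³⁺(aq) is reduced, so the Au³⁺/Au couple is the cathode and Cr³⁺/Cr²⁺ is the anode.
E°cell = +1.51 − (−0.41) = +1.92 V; balancing electrons gives n = 3.
ΔG° = −nFE°cell = −(3)(96500)(+1.92) J/mol = −556 kJ/mol.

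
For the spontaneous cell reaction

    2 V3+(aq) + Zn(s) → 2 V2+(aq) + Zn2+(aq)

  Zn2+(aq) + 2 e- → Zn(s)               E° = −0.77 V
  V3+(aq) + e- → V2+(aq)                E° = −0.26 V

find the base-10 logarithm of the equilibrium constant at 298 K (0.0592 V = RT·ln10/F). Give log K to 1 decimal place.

The V³⁺/V²⁺ couple is reduced (cathode); E°cell = −0.26 − (−0.77) = +0.51 V with n = 2.
At equilibrium E = 0, so log K = nE°cell / 0.0592 = (2)(+0.51) / 0.0592 = 17.2.

log K = 17.2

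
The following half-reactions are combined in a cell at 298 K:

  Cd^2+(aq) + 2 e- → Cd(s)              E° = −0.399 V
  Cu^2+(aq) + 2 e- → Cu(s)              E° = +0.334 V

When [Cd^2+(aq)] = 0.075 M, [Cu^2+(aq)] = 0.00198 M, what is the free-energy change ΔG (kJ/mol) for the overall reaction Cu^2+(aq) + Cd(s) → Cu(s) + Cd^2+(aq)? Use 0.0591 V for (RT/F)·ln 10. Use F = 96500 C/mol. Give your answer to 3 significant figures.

E°cell = +0.334 − (−0.399) = +0.733 V; the balanced reaction transfers n = 2 electrons.
Q = [Cd^2+(aq)] / [Cu^2+(aq)] = 37.9, so log Q = 1.578 and E = +0.733 − (0.0591/2)(1.578) = +0.6864 V.
ΔG = −nFE = −(2)(96500)(+0.6864) J/mol = −132 kJ/mol.

−132 kJ/mol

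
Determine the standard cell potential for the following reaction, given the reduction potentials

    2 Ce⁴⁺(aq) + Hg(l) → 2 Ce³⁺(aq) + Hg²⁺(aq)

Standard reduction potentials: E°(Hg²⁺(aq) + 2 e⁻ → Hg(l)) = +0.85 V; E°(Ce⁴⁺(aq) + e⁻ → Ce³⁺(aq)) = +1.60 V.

+0.75 V

In the reaction as written, Ce⁴⁺(aq) is reduced (cathode) and Hg²⁺(aq) is produced by oxidation at the anode.
E°cell = E°(cathode) − E°(anode) = +1.60 − (+0.85) = +0.75 V.
The positive value indicates the reaction is spontaneous as written.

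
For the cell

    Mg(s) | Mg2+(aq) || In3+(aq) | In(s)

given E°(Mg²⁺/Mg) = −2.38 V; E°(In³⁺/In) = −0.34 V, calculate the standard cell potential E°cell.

By convention the left-hand electrode in cell notation is the anode (oxidation) and the right-hand electrode is the cathode (reduction).
E°cell = E°(right) − E°(left) = −0.34 − (−2.38) = +2.04 V.

+2.04 V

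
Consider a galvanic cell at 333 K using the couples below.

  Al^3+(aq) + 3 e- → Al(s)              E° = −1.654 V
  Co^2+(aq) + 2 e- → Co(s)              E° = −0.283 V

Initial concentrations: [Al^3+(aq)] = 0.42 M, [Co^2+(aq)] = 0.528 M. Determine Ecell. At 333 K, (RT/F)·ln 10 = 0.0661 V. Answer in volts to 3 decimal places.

The Co²⁺/Co couple has the more positive E°, so it is the cathode; Al³⁺/Al is the anode.
E°cell = E°cat − E°an = −0.283 − (−1.654) = +1.371 V; n = 6.
Balancing gives 3 Co^2+(aq) + 2 Al(s) → 3 Co(s) + 2 Al^3+(aq); hence Q = [Al^3+(aq)]^2 / [Co^2+(aq)]^3 = 1.2 (log Q = 0.079).
E = E° − (0.0661/n)·log Q = +1.371 − (0.0661/6)(0.079) = +1.370 V.

+1.370 V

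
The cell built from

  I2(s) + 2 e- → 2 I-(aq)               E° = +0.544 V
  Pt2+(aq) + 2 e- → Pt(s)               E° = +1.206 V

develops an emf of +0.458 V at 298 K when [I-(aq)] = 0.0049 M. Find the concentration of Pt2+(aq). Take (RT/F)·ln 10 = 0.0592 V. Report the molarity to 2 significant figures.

0.0053 M

Pt²⁺/Pt is the cathode (higher E°); E°cell = +1.206 − (+0.544) = +0.662 V with n = 2.
Since E = E° − (0.0592/n)·log Q, log Q = n(E° − E)/0.0592 = 6.892.
The balanced reaction is Pt2+(aq) + 2 I-(aq) → Pt(s) + I2(s), so Q = 1 / ([Pt2+(aq)]·[I-(aq)]^2).
Substituting the known concentrations and solving, log [Pt2+(aq)] = −2.272 and [Pt2+(aq)] = 0.0053 M.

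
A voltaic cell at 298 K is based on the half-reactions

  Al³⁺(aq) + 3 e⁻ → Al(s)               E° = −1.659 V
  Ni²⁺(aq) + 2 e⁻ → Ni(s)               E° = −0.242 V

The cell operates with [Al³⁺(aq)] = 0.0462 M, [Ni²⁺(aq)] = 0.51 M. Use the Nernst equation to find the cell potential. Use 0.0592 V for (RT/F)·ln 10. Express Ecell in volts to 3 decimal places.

+1.435 V

Ni²⁺/Ni is reduced (cathode, E° = −0.242 V) and Al³⁺/Al is oxidized (anode).
E°cell = E°cat − E°an = −0.242 − (−1.659) = +1.417 V; n = 6.
For the overall reaction 3 Ni²⁺(aq) + 2 Al(s) → 3 Ni(s) + 2 Al³⁺(aq), Q = [Al³⁺(aq)]^2 / [Ni²⁺(aq)]^3 = 0.0161, giving log Q = −1.793.
By the Nernst equation, E = +1.417 − (0.0592/6)·(−1.793) = +1.435 V.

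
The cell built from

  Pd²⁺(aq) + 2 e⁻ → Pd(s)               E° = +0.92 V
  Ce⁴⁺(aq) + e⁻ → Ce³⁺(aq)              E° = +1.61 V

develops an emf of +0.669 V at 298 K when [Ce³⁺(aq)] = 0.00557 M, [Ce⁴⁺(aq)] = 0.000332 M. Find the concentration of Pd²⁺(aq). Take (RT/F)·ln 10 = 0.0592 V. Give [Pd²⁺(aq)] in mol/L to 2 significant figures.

Ce⁴⁺/Ce³⁺ is the cathode (higher E°); E°cell = +1.61 − (+0.92) = +0.69 V with n = 2.
Since E = E° − (0.0592/n)·log Q, log Q = n(E° − E)/0.0592 = 0.709.
Balancing electrons gives 2 Ce⁴⁺(aq) + Pd(s) → 2 Ce³⁺(aq) + Pd²⁺(aq); thus Q = ([Ce³⁺(aq)]^2·[Pd²⁺(aq)]) / [Ce⁴⁺(aq)]^2.
Substituting the known concentrations and solving, log [Pd²⁺(aq)] = −1.740 and [Pd²⁺(aq)] = 0.018 M.

0.018 M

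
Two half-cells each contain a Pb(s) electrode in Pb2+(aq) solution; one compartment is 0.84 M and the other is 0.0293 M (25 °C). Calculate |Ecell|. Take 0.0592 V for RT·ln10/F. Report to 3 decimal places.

0.043 V

For a concentration cell E°cell = 0, since both electrodes use the same couple.
The compartment with the higher Pb2+(aq) concentration (0.84 M) acts as the cathode; ions are reduced there and produced at the dilute (0.0293 M) anode.
With n = 2, Ecell = −(0.0592/2)·log([dilute]/[conc]) = −(0.0592/2)·log(0.0293/0.84) = +0.043 V.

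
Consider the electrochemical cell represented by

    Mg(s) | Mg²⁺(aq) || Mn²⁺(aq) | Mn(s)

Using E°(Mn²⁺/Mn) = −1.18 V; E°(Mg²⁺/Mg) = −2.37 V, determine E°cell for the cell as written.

By convention the left-hand electrode in cell notation is the anode (oxidation) and the right-hand electrode is the cathode (reduction).
E°cell = E°(right) − E°(left) = −1.18 − (−2.37) = +1.19 V.

+1.19 V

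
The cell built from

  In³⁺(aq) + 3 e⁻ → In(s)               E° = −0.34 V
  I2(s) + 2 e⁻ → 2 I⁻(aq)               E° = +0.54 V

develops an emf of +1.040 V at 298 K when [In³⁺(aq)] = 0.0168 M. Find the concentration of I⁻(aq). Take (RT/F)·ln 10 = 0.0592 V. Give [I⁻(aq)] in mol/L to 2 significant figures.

With I₂/I⁻ at the cathode and In³⁺/In at the anode, E°cell = +0.54 − (−0.34) = +0.88 V (n = 6).
Rearranging E = E° − (0.0592/n)·log Q gives log Q = 6(+0.88 − (+1.040))/0.0592 = −16.216.
Balancing electrons gives 3 I2(s) + 2 In(s) → 6 I⁻(aq) + 2 In³⁺(aq); thus Q = [I⁻(aq)]^6·[In³⁺(aq)]^2.
Substituting the known concentrations and solving, log [I⁻(aq)] = −2.111 and [I⁻(aq)] = 0.0077 M.

0.0077 M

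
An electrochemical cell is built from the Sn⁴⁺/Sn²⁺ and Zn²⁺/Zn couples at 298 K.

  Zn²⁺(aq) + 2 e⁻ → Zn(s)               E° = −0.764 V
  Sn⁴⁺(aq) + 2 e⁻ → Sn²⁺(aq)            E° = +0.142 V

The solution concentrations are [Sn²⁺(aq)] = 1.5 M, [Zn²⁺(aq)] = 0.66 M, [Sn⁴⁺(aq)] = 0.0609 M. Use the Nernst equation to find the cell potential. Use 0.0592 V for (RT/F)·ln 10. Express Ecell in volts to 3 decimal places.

The Sn⁴⁺/Sn²⁺ couple has the more positive E°, so it is the cathode; Zn²⁺/Zn is the anode.
E°cell = E°cat − E°an = +0.142 − (−0.764) = +0.906 V; n = 2.
The balanced reaction is Sn⁴⁺(aq) + Zn(s) → Sn²⁺(aq) + Zn²⁺(aq), so Q = ([Sn²⁺(aq)]·[Zn²⁺(aq)]) / [Sn⁴⁺(aq)] = 16.3 and log Q = 1.211.
E = E° − (0.0592/n)·log Q = +0.906 − (0.0592/2)(1.211) = +0.870 V.

+0.870 V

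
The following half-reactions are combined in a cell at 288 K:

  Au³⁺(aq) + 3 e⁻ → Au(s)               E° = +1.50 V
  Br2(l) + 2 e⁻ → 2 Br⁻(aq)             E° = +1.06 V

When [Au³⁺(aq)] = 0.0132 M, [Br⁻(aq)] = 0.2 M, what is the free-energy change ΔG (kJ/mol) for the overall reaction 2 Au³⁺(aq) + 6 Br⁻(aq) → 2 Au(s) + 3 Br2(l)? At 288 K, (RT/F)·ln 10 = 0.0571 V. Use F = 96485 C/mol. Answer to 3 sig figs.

−211 kJ/mol

The standard cell potential is +1.50 − (+1.06) = +0.44 V, with n = 6 electrons in the balanced equation.
The reaction quotient is 1 / ([Au³⁺(aq)]^2·[Br⁻(aq)]^6) = 8.97×10^7; by Nernst, E = +0.44 − (0.0571/6)(7.953) = +0.3643 V.
ΔG = −nFE = −(6)(96485)(+0.3643) J/mol = −211 kJ/mol.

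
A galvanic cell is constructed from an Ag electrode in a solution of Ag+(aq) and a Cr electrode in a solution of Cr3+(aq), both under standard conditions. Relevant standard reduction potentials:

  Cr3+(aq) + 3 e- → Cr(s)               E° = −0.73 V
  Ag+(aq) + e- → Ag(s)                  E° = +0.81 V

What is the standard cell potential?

+1.54 V

The Ag⁺/Ag couple has the higher E°, so Ag ion is reduced (cathode) and Cr is oxidized (anode).
E°cell = E°(cathode) − E°(anode) = +0.81 − (−0.73) = +1.54 V.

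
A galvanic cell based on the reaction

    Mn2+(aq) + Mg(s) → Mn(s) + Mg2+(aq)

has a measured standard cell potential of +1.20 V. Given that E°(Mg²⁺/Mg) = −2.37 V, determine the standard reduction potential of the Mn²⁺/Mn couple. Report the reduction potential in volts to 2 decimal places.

−1.17 V

In the reaction as written the Mn²⁺/Mn couple is reduced (cathode) and Mg²⁺/Mg is oxidized (anode), so E°cell = E°(Mn²⁺/Mn) − E°(Mg²⁺/Mg).
E°(Mn²⁺/Mn) = E°cell + E°(anode) = +1.20 + (−2.37) = −1.17 V.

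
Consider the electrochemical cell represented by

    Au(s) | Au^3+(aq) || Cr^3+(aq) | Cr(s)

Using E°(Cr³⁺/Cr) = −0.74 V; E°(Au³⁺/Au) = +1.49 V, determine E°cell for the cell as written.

−2.23 V

By convention the left-hand electrode in cell notation is the anode (oxidation) and the right-hand electrode is the cathode (reduction).
E°cell = E°(right) − E°(left) = −0.74 − (+1.49) = −2.23 V.
The negative sign shows that, as written, the cell would require an external voltage to drive the reaction.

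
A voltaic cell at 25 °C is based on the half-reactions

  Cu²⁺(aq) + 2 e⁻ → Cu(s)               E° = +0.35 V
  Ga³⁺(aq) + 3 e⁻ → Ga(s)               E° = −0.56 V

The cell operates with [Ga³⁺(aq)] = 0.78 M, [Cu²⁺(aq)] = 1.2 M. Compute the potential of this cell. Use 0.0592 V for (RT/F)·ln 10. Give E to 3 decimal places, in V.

+0.914 V

Cu²⁺/Cu is reduced (cathode, E° = +0.35 V) and Ga³⁺/Ga is oxidized (anode).
E°cell = +0.35 − (−0.56) = +0.91 V, with n = 6 electrons transferred.
The balanced reaction is 3 Cu²⁺(aq) + 2 Ga(s) → 3 Cu(s) + 2 Ga³⁺(aq), so Q = [Ga³⁺(aq)]^2 / [Cu²⁺(aq)]^3 = 0.352 and log Q = −0.453.
By the Nernst equation, E = +0.91 − (0.0592/6)·(−0.453) = +0.914 V.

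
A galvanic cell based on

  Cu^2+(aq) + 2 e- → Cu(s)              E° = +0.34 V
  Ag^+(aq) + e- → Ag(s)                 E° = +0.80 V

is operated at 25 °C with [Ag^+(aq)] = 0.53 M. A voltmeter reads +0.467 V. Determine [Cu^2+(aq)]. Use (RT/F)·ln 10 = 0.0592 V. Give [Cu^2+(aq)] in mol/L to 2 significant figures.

0.16 M

Ag⁺/Ag is the cathode (higher E°); E°cell = +0.80 − (+0.34) = +0.46 V with n = 2.
From the Nernst equation, log Q = n(E° − E)/0.0592 = 2·(+0.46 − (+0.467))/0.0592 = −0.236.
The balanced reaction is 2 Ag^+(aq) + Cu(s) → 2 Ag(s) + Cu^2+(aq), so Q = [Cu^2+(aq)] / [Ag^+(aq)]^2.
Isolating [Cu^2+(aq)] in Q = 10^{−0.236} yields log [Cu^2+(aq)] = −0.787, i.e. 0.16 M.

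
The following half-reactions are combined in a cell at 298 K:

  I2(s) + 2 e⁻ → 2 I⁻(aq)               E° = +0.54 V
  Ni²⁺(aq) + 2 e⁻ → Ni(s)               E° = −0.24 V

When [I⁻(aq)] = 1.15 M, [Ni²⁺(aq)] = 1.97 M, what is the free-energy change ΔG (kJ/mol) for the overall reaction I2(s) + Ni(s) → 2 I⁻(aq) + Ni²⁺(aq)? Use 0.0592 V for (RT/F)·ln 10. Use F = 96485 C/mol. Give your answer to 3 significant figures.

E°cell = +0.54 − (−0.24) = +0.78 V; the balanced reaction transfers n = 2 electrons.
The reaction quotient is [I⁻(aq)]^2·[Ni²⁺(aq)] = 2.61; by Nernst, E = +0.78 − (0.0592/2)(0.416) = +0.7677 V.
Then ΔG = −nFE = −2 × 96485 × +0.7677 J/mol = −148 kJ/mol.

−148 kJ/mol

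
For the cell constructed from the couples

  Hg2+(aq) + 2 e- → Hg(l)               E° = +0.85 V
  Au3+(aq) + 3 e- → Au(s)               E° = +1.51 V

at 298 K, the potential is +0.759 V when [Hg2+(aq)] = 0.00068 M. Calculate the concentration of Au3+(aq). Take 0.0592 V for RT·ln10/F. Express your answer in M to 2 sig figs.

1.8 M

Au³⁺/Au is the cathode (higher E°); E°cell = +1.51 − (+0.85) = +0.66 V with n = 6.
From the Nernst equation, log Q = n(E° − E)/0.0592 = 6·(+0.66 − (+0.759))/0.0592 = −10.034.
Balancing electrons gives 2 Au3+(aq) + 3 Hg(l) → 2 Au(s) + 3 Hg2+(aq); thus Q = [Hg2+(aq)]^3 / [Au3+(aq)]^2.
Isolating [Au3+(aq)] in Q = 10^{−10.034} yields log [Au3+(aq)] = 0.266, i.e. 1.8 M.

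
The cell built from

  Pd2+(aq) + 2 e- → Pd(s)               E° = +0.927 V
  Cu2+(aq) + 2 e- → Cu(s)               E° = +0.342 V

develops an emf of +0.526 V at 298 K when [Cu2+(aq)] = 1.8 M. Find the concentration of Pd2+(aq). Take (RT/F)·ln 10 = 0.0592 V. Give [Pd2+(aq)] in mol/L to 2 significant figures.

0.018 M

With Pd²⁺/Pd at the cathode and Cu²⁺/Cu at the anode, E°cell = +0.927 − (+0.342) = +0.585 V (n = 2).
Rearranging E = E° − (0.0592/n)·log Q gives log Q = 2(+0.585 − (+0.526))/0.0592 = 1.993.
The balanced reaction is Pd2+(aq) + Cu(s) → Pd(s) + Cu2+(aq), so Q = [Cu2+(aq)] / [Pd2+(aq)].
Isolating [Pd2+(aq)] in Q = 10^{1.993} yields log [Pd2+(aq)] = −1.738, i.e. 0.018 M.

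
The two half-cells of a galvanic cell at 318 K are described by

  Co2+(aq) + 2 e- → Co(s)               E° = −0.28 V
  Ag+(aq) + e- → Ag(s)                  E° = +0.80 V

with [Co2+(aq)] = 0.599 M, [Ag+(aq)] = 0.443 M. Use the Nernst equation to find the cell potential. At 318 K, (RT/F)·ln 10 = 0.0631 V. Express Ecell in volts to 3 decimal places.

Ag⁺/Ag is reduced (cathode, E° = +0.80 V) and Co²⁺/Co is oxidized (anode).
The standard potential is +0.80 − (−0.28) = +1.08 V and the balanced reaction transfers n = 2 electrons.
For the overall reaction 2 Ag+(aq) + Co(s) → 2 Ag(s) + Co2+(aq), Q = [Co2+(aq)] / [Ag+(aq)]^2 = 3.05, giving log Q = 0.485.
Applying E = E° − (RT ln10/nF)·log Q gives +1.08 − (0.0631/2)(0.485) = +1.065 V.

+1.065 V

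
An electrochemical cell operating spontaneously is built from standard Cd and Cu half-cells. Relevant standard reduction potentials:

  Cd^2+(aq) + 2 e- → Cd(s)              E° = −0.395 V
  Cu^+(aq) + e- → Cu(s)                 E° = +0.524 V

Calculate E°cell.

+0.919 V

The Cu⁺/Cu couple has the higher E°, so Cu ion is reduced (cathode) and Cd is oxidized (anode).
E°cell = E°(cathode) − E°(anode) = +0.524 − (−0.395) = +0.919 V.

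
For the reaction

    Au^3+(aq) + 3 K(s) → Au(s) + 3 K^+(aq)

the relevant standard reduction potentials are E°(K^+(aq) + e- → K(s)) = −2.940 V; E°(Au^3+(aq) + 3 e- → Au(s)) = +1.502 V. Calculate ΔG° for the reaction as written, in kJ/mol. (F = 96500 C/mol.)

−1286 kJ/mol

In the reaction as written Au^3+(aq) is reduced, so the Au³⁺/Au couple is the cathode and K⁺/K is the anode.
E°cell = +1.502 − (−2.940) = +4.442 V; balancing electrons gives n = 3.
ΔG° = −nFE°cell = −(3)(96500)(+4.442) J/mol = −1286 kJ/mol.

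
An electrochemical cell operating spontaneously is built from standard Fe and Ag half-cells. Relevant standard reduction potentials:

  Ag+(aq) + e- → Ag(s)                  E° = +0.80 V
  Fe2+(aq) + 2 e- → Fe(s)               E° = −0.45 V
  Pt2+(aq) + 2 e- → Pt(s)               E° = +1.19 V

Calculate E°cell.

The Ag⁺/Ag couple has the higher E°, so Ag ion is reduced (cathode) and Fe is oxidized (anode).
E°cell = E°(cathode) − E°(anode) = +0.80 − (−0.45) = +1.25 V.

+1.25 V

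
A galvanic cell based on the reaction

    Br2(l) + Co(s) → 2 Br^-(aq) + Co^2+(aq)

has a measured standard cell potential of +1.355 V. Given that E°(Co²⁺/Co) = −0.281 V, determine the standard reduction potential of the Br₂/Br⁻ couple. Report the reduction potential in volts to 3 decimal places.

+1.074 V

In the reaction as written the Br₂/Br⁻ couple is reduced (cathode) and Co²⁺/Co is oxidized (anode), so E°cell = E°(Br₂/Br⁻) − E°(Co²⁺/Co).
E°(Br₂/Br⁻) = E°cell + E°(anode) = +1.355 + (−0.281) = +1.074 V.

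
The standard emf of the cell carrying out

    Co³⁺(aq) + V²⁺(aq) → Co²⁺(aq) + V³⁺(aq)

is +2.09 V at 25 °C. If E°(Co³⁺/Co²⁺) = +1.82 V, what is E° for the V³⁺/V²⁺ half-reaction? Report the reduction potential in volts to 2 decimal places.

−0.27 V

In the reaction as written the Co³⁺/Co²⁺ couple is reduced (cathode) and V³⁺/V²⁺ is oxidized (anode), so E°cell = E°(Co³⁺/Co²⁺) − E°(V³⁺/V²⁺).
E°(V³⁺/V²⁺) = E°(cathode) − E°cell = +1.82 − (+2.09) = −0.27 V.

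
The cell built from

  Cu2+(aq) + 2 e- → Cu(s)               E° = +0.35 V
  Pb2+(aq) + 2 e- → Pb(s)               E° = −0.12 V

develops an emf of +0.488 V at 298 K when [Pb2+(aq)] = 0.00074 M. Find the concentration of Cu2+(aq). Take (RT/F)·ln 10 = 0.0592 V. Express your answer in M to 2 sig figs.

0.0030 M

The Cu²⁺/Cu couple has the larger reduction potential, so it is the cathode: E°cell = +0.35 − (−0.12) = +0.47 V and n = 2.
Since E = E° − (0.0592/n)·log Q, log Q = n(E° − E)/0.0592 = −0.608.
The balanced reaction is Cu2+(aq) + Pb(s) → Cu(s) + Pb2+(aq), so Q = [Pb2+(aq)] / [Cu2+(aq)].
Substituting the known concentrations and solving, log [Cu2+(aq)] = −2.523 and [Cu2+(aq)] = 0.0030 M.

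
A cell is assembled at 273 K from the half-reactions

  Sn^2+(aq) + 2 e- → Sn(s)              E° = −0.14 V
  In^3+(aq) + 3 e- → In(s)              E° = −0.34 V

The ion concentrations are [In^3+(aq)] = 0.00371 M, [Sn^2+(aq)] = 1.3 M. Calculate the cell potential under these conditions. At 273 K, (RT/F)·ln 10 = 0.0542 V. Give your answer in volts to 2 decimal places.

+0.25 V

The Sn²⁺/Sn couple has the more positive E°, so it is the cathode; In³⁺/In is the anode.
The standard potential is −0.14 − (−0.34) = +0.20 V and the balanced reaction transfers n = 6 electrons.
The balanced reaction is 3 Sn^2+(aq) + 2 In(s) → 3 Sn(s) + 2 In^3+(aq), so Q = [In^3+(aq)]^2 / [Sn^2+(aq)]^3 = 6.26×10^−6 and log Q = −5.203.
Applying E = E° − (RT ln10/nF)·log Q gives +0.20 − (0.0542/6)(−5.203) = +0.25 V.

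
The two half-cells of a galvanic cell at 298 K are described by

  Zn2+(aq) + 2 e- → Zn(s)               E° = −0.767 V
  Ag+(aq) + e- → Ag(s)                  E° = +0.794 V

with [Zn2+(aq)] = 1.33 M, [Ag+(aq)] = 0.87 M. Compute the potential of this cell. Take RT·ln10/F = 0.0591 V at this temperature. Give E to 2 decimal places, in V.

+1.55 V

Ag⁺/Ag is reduced (cathode, E° = +0.794 V) and Zn²⁺/Zn is oxidized (anode).
E°cell = +0.794 − (−0.767) = +1.561 V, with n = 2 electrons transferred.
Balancing gives 2 Ag+(aq) + Zn(s) → 2 Ag(s) + Zn2+(aq); hence Q = [Zn2+(aq)] / [Ag+(aq)]^2 = 1.76 (log Q = 0.245).
E = E° − (0.0591/n)·log Q = +1.561 − (0.0591/2)(0.245) = +1.55 V.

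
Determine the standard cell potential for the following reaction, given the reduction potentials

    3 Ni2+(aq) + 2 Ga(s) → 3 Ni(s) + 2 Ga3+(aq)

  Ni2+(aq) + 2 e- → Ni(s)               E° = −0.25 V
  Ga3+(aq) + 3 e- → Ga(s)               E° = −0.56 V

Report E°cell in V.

+0.31 V

In the reaction as written, Ni2+(aq) is reduced (cathode) and Ga3+(aq) is produced by oxidation at the anode.
E°cell = E°(cathode) − E°(anode) = −0.25 − (−0.56) = +0.31 V.
The positive value indicates the reaction is spontaneous as written.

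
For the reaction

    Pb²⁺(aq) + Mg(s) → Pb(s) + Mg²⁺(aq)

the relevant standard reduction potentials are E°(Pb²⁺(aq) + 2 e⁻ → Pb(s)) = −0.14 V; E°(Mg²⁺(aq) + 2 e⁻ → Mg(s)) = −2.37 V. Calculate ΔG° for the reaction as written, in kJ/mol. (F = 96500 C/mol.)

−430 kJ/mol

In the reaction as written Pb²⁺(aq) is reduced, so the Pb²⁺/Pb couple is the cathode and Mg²⁺/Mg is the anode.
E°cell = −0.14 − (−2.37) = +2.23 V; balancing electrons gives n = 2.
ΔG° = −nFE°cell = −(2)(96500)(+2.23) J/mol = −430 kJ/mol.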